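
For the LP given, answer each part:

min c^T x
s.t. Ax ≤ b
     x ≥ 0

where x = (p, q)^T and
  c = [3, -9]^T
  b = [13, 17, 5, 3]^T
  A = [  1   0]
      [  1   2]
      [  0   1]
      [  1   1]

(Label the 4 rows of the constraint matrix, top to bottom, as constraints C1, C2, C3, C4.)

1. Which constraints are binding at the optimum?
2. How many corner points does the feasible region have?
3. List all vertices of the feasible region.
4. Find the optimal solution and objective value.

1. C4, p ≥ 0
2. 3
3. (0, 0), (3, 0), (0, 3)
4. p = 0, q = 3, z = -27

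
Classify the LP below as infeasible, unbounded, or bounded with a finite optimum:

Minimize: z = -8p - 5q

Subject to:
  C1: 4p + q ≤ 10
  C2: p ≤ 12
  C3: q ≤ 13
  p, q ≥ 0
The point (0, 10) satisfies every constraint, so the LP is feasible; the constraints give p ≤ 12 and q ≤ 13, which with p, q ≥ 0 keep the feasible region inside a bounded box. A feasible, bounded LP attains a finite optimum at a vertex.

Evaluating z = -8p - 5q at each vertex:
  (0, 0): z = 0
  (2.5, 0): z = -20
  (0, 10): z = -50

Bounded optimum: z* = -50 at (0, 10).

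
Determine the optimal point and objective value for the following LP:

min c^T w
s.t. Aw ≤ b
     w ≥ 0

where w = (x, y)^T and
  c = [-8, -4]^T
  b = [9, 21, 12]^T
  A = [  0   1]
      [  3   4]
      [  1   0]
Each vertex is the intersection of two constraint boundaries that also satisfies all remaining constraints:
  x = 0 and y = 0 → (0, 0)
  3x + 4y = 21 and y = 0 → (7, 0)
  3x + 4y = 21 and x = 0 → (0, 5.25)

Evaluating z = -8x - 4y at each vertex:
  (0, 0): z = 0
  (7, 0): z = -56
  (0, 5.25): z = -21

The minimum is at (7, 0) with z = -56.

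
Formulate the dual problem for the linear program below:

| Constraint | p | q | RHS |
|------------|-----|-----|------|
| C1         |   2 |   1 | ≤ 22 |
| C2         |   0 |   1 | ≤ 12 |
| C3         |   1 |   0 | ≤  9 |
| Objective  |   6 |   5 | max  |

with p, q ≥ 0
Minimize: z = 22y1 + 12y2 + 9y3

Subject to:
  C1: -2y1 - y3 ≤ -6
  C2: -y1 - y2 ≤ -5
  y1, y2, y3 ≥ 0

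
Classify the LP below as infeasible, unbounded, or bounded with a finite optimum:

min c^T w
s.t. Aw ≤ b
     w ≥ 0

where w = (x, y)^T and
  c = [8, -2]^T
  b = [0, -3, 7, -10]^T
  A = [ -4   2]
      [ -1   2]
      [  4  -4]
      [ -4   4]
One constraint requires 4x - 4y ≤ 7, while the constraint -4x + 4y ≤ -10 is equivalent to 4x - 4y ≥ 10. Together they would need 10 ≤ 4x - 4y ≤ 7, which is impossible since 10 > 7. No point satisfies all constraints.

Infeasible — the constraint set is empty.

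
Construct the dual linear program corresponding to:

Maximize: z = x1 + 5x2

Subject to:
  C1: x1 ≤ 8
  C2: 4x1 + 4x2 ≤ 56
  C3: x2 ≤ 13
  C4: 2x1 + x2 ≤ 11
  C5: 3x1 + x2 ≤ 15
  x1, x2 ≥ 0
Minimize: z = 8y1 + 56y2 + 13y3 + 11y4 + 15y5

Subject to:
  C1: -y1 - 4y2 - 2y4 - 3y5 ≤ -1
  C2: -4y2 - y3 - y4 - y5 ≤ -5
  y1, y2, y3, y4, y5 ≥ 0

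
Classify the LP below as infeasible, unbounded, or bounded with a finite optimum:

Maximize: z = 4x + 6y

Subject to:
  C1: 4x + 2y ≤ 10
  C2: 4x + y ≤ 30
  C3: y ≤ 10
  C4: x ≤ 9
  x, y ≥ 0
The point (0, 5) satisfies every constraint, so the LP is feasible; the constraints give x ≤ 9 and y ≤ 10, which with x, y ≥ 0 keep the feasible region inside a bounded box. A feasible, bounded LP attains a finite optimum at a vertex.

Bounded optimum: z* = 30 at (0, 5).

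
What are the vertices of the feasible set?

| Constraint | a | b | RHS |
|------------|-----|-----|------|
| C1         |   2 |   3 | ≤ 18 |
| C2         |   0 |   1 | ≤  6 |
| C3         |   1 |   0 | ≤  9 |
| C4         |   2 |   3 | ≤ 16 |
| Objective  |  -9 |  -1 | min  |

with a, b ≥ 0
Each vertex is the intersection of two constraint boundaries that also satisfies all remaining constraints:
  a = 0 and b = 0 → (0, 0)
  2a + 3b = 16 and b = 0 → (8, 0)
  2a + 3b = 16 and a = 0 → (0, 5.333)

Vertices: (0, 0), (8, 0), (0, 5.333)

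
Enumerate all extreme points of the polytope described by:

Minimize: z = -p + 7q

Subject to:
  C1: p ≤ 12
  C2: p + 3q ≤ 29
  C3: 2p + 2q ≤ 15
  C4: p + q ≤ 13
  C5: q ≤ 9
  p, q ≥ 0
Each vertex is the intersection of two constraint boundaries that also satisfies all remaining constraints:
  p = 0 and q = 0 → (0, 0)
  2p + 2q = 15 and q = 0 → (7.5, 0)
  2p + 2q = 15 and p = 0 → (0, 7.5)

Vertices: (0, 0), (7.5, 0), (0, 7.5)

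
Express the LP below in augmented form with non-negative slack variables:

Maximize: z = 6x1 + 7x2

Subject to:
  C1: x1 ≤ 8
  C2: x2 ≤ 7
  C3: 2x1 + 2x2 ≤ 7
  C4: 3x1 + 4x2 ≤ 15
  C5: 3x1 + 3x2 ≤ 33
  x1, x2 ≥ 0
max z = 6x1 + 7x2

s.t.
  x1 + s1 = 8
  x2 + s2 = 7
  2x1 + 2x2 + s3 = 7
  3x1 + 4x2 + s4 = 15
  3x1 + 3x2 + s5 = 33
  x1, x2, s1, s2, s3, s4, s5 ≥ 0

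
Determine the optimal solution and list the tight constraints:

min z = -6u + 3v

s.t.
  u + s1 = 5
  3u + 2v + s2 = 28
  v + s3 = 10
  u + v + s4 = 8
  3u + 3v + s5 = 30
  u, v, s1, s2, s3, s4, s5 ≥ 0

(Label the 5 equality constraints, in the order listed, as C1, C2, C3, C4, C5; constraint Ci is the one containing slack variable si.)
Optimal: u = 5, v = 0
Binding: C1, v ≥ 0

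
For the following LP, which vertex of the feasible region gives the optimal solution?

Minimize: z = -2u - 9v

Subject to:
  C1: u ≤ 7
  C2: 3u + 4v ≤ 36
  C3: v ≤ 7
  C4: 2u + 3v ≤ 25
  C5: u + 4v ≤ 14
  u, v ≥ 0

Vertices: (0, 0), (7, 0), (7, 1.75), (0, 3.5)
(0, 3.5) with z = -31.5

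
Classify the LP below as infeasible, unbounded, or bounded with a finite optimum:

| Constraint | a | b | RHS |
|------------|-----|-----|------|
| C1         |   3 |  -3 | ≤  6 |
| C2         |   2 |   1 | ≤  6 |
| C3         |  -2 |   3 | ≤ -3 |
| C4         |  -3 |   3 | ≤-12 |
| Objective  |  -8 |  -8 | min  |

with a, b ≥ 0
C1 requires 3a - 3b ≤ 6, while C4 (-3a + 3b ≤ -12) is equivalent to 3a - 3b ≥ 12. Together they would need 12 ≤ 3a - 3b ≤ 6, which is impossible since 12 > 6. No point satisfies all constraints.

The feasible region is empty; the LP is infeasible.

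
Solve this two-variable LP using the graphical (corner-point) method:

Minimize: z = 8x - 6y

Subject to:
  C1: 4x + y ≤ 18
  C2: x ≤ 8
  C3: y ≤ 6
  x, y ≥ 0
Each vertex is the intersection of two constraint boundaries that also satisfies all remaining constraints:
  x = 0 and y = 0 → (0, 0)
  4x + y = 18 and y = 0 → (4.5, 0)
  4x + y = 18 and y = 6 → (3, 6)
  y = 6 and x = 0 → (0, 6)

Evaluating z = 8x - 6y at each vertex:
  (0, 0): z = 0
  (4.5, 0): z = 36
  (3, 6): z = -12
  (0, 6): z = -36

The minimum is at (0, 6) with z = -36.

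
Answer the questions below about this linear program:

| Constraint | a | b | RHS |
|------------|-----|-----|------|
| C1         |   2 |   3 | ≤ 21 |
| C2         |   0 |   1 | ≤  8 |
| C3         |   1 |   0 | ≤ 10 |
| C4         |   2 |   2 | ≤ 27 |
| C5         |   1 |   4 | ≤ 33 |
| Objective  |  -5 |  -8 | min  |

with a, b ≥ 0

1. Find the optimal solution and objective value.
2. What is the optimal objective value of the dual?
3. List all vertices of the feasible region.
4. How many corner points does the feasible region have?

1. a = 0, b = 7, z = -56
2. -56 (by strong duality, equal to the primal optimum)
3. (0, 0), (10, 0), (10, 0.3333), (0, 7)
4. 4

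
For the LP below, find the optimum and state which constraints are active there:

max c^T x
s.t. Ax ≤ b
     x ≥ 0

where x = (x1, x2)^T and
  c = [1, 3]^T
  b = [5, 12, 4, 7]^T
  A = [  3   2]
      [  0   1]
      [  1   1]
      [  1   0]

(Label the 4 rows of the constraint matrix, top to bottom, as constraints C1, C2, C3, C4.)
Optimal: x1 = 0, x2 = 2.5
Binding: C1, x1 ≥ 0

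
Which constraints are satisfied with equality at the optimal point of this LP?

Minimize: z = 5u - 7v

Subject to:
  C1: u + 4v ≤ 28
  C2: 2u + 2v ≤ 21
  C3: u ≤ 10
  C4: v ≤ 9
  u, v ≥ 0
Optimal: u = 0, v = 7
Binding: C1, u ≥ 0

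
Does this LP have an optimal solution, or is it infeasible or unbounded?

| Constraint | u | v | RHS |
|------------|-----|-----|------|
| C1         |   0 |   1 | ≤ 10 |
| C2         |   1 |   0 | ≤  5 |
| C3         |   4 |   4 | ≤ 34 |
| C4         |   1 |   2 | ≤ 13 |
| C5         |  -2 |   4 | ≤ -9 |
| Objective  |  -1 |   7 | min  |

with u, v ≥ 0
The point (5, 0) satisfies every constraint, so the LP is feasible; the constraints give u ≤ 5 and v ≤ 10, which with u, v ≥ 0 keep the feasible region inside a bounded box. A feasible, bounded LP attains a finite optimum at a vertex.

Bounded optimum: z* = -5 at (5, 0).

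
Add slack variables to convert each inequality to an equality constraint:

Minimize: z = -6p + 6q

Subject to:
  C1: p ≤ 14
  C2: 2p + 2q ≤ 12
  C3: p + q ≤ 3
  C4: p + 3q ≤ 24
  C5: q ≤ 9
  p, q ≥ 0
min z = -6p + 6q

s.t.
  p + s1 = 14
  2p + 2q + s2 = 12
  p + q + s3 = 3
  p + 3q + s4 = 24
  q + s5 = 9
  p, q, s1, s2, s3, s4, s5 ≥ 0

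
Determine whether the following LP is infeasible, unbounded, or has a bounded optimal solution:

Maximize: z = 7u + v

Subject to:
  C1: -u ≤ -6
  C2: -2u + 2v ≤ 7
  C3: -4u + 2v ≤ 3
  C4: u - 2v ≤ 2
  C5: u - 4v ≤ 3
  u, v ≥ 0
Feasible point: (6, 2) satisfies every constraint, so the LP is feasible.
Direction d = (1, 1): for each constraint row a, a·d ≤ 0 —
  (-1)(1) + (0)(1) = -1 ≤ 0
  (-2)(1) + (2)(1) = 0 ≤ 0
  (-4)(1) + (2)(1) = -2 ≤ 0
  (1)(1) + (-2)(1) = -1 ≤ 0
  (1)(1) + (-4)(1) = -3 ≤ 0
and d ≥ 0, so (6, 2) + t·d stays feasible for every t ≥ 0. Along this ray z = 7u + v changes by 8 per unit t, so z → +∞.

Unbounded — the objective can increase without bound over the feasible region.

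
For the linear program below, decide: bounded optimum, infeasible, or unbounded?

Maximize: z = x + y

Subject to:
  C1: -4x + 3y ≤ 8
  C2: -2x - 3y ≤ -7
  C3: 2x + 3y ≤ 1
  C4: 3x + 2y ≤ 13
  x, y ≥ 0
C3 requires 2x + 3y ≤ 1, while C2 (-2x - 3y ≤ -7) is equivalent to 2x + 3y ≥ 7. Together they would need 7 ≤ 2x + 3y ≤ 1, which is impossible since 7 > 1. No point satisfies all constraints.

The feasible region is empty; the LP is infeasible.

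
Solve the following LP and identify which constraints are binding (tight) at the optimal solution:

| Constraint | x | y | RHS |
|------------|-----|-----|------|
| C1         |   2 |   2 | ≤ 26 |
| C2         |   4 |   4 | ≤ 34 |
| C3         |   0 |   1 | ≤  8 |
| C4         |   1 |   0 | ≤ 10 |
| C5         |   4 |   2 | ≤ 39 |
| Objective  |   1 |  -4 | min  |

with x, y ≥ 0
Optimal: x = 0, y = 8
Binding: C3, x ≥ 0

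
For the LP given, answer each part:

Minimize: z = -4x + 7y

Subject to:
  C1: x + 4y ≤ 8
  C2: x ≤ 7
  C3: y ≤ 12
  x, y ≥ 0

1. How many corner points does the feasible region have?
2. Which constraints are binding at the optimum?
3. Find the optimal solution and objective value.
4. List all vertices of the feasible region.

1. 4
2. C2, y ≥ 0
3. x = 7, y = 0, z = -28
4. (0, 0), (7, 0), (7, 0.25), (0, 2)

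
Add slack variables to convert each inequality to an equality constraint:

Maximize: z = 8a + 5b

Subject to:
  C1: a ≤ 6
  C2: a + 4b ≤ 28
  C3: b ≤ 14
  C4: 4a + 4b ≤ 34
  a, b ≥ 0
max z = 8a + 5b

s.t.
  a + s1 = 6
  a + 4b + s2 = 28
  b + s3 = 14
  4a + 4b + s4 = 34
  a, b, s1, s2, s3, s4 ≥ 0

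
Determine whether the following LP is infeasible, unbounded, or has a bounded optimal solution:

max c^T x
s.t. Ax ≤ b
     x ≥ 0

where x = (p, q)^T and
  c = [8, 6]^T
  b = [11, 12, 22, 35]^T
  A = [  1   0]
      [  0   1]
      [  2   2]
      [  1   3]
The point (11, 0) satisfies every constraint, so the LP is feasible; the constraints give p ≤ 11 and q ≤ 12, which with p, q ≥ 0 keep the feasible region inside a bounded box. A feasible, bounded LP attains a finite optimum at a vertex.

Feasible with finite optimum z* = 88 at (11, 0).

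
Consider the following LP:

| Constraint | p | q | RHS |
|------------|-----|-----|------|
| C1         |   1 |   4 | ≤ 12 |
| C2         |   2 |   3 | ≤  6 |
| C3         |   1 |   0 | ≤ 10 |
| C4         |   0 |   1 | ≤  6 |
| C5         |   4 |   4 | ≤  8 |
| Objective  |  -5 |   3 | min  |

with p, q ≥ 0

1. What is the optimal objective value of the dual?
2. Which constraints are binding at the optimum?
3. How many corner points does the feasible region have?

1. -10 (by strong duality, equal to the primal optimum)
2. C5, q ≥ 0
3. 3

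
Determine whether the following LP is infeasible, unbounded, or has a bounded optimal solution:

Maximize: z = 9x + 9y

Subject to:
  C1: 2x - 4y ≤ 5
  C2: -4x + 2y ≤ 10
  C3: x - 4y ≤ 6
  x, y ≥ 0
Feasible point: (0, 0) satisfies every constraint, so the LP is feasible.
Direction d = (1, 1): for each constraint row a, a·d ≤ 0 —
  (2)(1) + (-4)(1) = -2 ≤ 0
  (-4)(1) + (2)(1) = -2 ≤ 0
  (1)(1) + (-4)(1) = -3 ≤ 0
and d ≥ 0, so (0, 0) + t·d stays feasible for every t ≥ 0. Along this ray z = 9x + 9y changes by 18 per unit t, so z → +∞.

The LP is unbounded; z can be made arbitrarily large.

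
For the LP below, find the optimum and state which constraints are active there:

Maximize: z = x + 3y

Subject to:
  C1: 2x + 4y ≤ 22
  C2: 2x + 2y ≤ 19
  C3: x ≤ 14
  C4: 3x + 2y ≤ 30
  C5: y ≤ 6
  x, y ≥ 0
Optimal: x = 0, y = 5.5
Binding: C1, x ≥ 0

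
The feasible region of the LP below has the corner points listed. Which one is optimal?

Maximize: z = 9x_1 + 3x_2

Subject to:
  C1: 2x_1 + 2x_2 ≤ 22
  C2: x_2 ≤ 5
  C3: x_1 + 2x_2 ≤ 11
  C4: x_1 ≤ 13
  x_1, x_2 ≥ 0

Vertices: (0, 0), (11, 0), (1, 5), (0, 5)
Evaluating z = 9x_1 + 3x_2 at each vertex:
  (0, 0): z = 0
  (11, 0): z = 99
  (1, 5): z = 24
  (0, 5): z = 15

The largest value is z = 99, attained at (11, 0).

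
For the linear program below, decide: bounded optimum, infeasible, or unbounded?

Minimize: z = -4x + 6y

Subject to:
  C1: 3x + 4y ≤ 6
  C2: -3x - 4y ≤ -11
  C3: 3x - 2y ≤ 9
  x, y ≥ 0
C1 requires 3x + 4y ≤ 6, while C2 (-3x - 4y ≤ -11) is equivalent to 3x + 4y ≥ 11. Together they would need 11 ≤ 3x + 4y ≤ 6, which is impossible since 11 > 6. No point satisfies all constraints.

The feasible region is empty; the LP is infeasible.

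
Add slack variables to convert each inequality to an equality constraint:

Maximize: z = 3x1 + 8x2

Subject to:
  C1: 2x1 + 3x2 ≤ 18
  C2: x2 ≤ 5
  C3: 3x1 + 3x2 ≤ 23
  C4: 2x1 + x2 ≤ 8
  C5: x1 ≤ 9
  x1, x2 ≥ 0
max z = 3x1 + 8x2

s.t.
  2x1 + 3x2 + s1 = 18
  x2 + s2 = 5
  3x1 + 3x2 + s3 = 23
  2x1 + x2 + s4 = 8
  x1 + s5 = 9
  x1, x2, s1, s2, s3, s4, s5 ≥ 0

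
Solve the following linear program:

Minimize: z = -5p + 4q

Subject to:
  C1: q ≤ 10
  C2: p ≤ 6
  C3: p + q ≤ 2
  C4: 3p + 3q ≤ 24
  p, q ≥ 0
p = 2, q = 0, z = -10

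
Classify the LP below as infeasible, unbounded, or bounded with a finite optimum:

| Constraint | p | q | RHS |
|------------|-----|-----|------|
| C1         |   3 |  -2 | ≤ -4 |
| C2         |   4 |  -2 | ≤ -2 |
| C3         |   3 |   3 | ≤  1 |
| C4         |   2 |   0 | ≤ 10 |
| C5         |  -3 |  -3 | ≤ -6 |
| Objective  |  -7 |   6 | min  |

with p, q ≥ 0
C3 requires 3p + 3q ≤ 1, while C5 (-3p - 3q ≤ -6) is equivalent to 3p + 3q ≥ 6. Together they would need 6 ≤ 3p + 3q ≤ 1, which is impossible since 6 > 1. No point satisfies all constraints.

Infeasible: no point satisfies all constraints simultaneously.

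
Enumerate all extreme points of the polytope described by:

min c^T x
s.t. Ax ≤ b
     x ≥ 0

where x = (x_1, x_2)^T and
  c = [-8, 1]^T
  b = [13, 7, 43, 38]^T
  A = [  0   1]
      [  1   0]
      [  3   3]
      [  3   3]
Each vertex is the intersection of two constraint boundaries that also satisfies all remaining constraints:
  x_1 = 0 and x_2 = 0 → (0, 0)
  x_1 = 7 and x_2 = 0 → (7, 0)
  x_1 = 7 and 3x_1 + 3x_2 = 38 → (7, 5.667)
  3x_1 + 3x_2 = 38 and x_1 = 0 → (0, 12.67)

Vertices: (0, 0), (7, 0), (7, 5.667), (0, 12.67)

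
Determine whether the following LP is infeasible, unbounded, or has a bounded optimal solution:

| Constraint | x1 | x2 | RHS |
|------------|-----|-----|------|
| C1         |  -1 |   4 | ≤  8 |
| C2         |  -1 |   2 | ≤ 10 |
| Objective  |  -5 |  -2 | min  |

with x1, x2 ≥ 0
Feasible point: (0, 0) satisfies every constraint, so the LP is feasible.
Direction d = (1, 0): for each constraint row a, a·d ≤ 0 —
  (-1)(1) + (4)(0) = -1 ≤ 0
  (-1)(1) + (2)(0) = -1 ≤ 0
and d ≥ 0, so (0, 0) + t·d stays feasible for every t ≥ 0. Along this ray z = -5x1 - 2x2 changes by -5 per unit t, so z → −∞.

The LP is unbounded; z can be made arbitrarily small.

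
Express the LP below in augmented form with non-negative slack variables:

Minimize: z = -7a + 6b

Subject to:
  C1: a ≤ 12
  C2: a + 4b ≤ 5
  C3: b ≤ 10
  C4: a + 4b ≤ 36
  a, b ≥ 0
min z = -7a + 6b

s.t.
  a + s1 = 12
  a + 4b + s2 = 5
  b + s3 = 10
  a + 4b + s4 = 36
  a, b, s1, s2, s3, s4 ≥ 0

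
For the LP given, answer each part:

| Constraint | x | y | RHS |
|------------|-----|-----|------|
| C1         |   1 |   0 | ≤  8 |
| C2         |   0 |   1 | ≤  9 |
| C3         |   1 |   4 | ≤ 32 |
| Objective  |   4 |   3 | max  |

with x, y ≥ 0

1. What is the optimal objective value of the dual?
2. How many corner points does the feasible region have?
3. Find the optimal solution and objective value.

1. 50 (by strong duality, equal to the primal optimum)
2. 4
3. x = 8, y = 6, z = 50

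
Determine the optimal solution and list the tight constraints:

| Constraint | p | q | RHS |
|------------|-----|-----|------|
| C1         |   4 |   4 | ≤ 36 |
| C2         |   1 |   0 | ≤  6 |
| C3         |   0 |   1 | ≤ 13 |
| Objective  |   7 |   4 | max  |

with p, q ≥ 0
Optimal: p = 6, q = 3
Slack at optimum:
  C1: slack = 0 (binding)
  C2: slack = 0 (binding)
  C3: slack = 10
  p ≥ 0: p = 6
  q ≥ 0: q = 3
Binding constraints: C1, C2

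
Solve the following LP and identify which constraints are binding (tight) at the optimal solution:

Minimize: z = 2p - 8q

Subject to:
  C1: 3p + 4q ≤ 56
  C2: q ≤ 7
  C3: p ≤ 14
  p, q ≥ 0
Optimal: p = 0, q = 7
Slack at optimum:
  C1: slack = 28
  C2: slack = 0 (binding)
  C3: slack = 14
  p ≥ 0: p = 0 (binding)
  q ≥ 0: q = 7
Binding constraints: C2, p ≥ 0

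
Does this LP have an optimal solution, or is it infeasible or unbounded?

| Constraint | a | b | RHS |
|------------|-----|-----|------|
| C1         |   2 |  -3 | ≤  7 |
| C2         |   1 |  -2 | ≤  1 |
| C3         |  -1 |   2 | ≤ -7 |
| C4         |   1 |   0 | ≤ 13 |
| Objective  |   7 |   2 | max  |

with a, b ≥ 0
C2 requires a - 2b ≤ 1, while C3 (-a + 2b ≤ -7) is equivalent to a - 2b ≥ 7. Together they would need 7 ≤ a - 2b ≤ 1, which is impossible since 7 > 1. No point satisfies all constraints.

Infeasible — the constraint set is empty.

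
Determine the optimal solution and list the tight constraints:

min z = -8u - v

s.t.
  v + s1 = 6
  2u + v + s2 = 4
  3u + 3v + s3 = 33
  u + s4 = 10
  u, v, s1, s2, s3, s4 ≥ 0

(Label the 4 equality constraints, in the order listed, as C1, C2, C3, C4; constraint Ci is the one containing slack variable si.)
Optimal: u = 2, v = 0
Slack at optimum:
  C1: slack = 6
  C2: slack = 0 (binding)
  C3: slack = 27
  C4: slack = 8
  u ≥ 0: u = 2
  v ≥ 0: v = 0 (binding)
Binding constraints: C2, v ≥ 0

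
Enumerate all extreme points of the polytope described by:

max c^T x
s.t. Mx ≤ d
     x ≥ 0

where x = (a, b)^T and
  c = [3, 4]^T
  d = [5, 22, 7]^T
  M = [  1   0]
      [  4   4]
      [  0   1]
Each vertex is the intersection of two constraint boundaries that also satisfies all remaining constraints:
  a = 0 and b = 0 → (0, 0)
  a = 5 and b = 0 → (5, 0)
  a = 5 and 4a + 4b = 22 → (5, 0.5)
  4a + 4b = 22 and a = 0 → (0, 5.5)

Vertices: (0, 0), (5, 0), (5, 0.5), (0, 5.5)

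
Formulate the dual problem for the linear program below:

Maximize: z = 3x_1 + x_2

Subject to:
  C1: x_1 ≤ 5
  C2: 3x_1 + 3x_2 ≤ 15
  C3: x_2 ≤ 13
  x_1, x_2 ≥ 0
Minimize: z = 5y1 + 15y2 + 13y3

Subject to:
  C1: -y1 - 3y2 ≤ -3
  C2: -3y2 - y3 ≤ -1
  y1, y2, y3 ≥ 0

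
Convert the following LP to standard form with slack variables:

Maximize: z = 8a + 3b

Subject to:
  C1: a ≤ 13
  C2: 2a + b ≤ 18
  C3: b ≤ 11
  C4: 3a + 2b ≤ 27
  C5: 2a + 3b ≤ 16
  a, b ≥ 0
max z = 8a + 3b

s.t.
  a + s1 = 13
  2a + b + s2 = 18
  b + s3 = 11
  3a + 2b + s4 = 27
  2a + 3b + s5 = 16
  a, b, s1, s2, s3, s4, s5 ≥ 0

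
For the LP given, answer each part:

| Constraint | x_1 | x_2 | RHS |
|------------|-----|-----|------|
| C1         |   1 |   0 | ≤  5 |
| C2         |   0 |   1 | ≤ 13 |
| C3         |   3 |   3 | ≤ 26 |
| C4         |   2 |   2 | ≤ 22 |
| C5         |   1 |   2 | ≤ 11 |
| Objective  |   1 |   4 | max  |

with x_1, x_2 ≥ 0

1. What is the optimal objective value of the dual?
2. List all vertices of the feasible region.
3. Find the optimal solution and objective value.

1. 22 (by strong duality, equal to the primal optimum)
2. (0, 0), (5, 0), (5, 3), (0, 5.5)
3. x_1 = 0, x_2 = 5.5, z = 22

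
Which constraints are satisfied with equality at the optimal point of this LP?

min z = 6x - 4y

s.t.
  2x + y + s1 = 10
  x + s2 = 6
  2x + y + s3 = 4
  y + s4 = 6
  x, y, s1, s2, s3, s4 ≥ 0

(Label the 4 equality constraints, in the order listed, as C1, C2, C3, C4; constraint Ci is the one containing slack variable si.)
Optimal: x = 0, y = 4
Binding: C3, x ≥ 0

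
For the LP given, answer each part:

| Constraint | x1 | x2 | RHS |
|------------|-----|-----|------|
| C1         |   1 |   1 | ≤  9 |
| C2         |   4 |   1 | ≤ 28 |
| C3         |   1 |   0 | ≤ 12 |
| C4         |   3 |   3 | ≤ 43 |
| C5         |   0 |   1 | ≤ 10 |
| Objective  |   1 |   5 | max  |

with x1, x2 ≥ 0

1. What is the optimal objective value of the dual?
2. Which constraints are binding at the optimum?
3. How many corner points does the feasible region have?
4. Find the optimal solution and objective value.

1. 45 (by strong duality, equal to the primal optimum)
2. C1, x1 ≥ 0
3. 4
4. x1 = 0, x2 = 9, z = 45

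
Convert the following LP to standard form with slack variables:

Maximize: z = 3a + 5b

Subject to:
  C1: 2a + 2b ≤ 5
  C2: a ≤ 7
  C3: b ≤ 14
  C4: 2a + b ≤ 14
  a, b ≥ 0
max z = 3a + 5b

s.t.
  2a + 2b + s1 = 5
  a + s2 = 7
  b + s3 = 14
  2a + b + s4 = 14
  a, b, s1, s2, s3, s4 ≥ 0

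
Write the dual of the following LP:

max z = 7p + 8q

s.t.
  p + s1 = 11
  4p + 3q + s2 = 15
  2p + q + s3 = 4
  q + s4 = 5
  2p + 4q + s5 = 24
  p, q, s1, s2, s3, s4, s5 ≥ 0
Minimize: z = 11y1 + 15y2 + 4y3 + 5y4 + 24y5

Subject to:
  C1: -y1 - 4y2 - 2y3 - 2y5 ≤ -7
  C2: -3y2 - y3 - y4 - 4y5 ≤ -8
  y1, y2, y3, y4, y5 ≥ 0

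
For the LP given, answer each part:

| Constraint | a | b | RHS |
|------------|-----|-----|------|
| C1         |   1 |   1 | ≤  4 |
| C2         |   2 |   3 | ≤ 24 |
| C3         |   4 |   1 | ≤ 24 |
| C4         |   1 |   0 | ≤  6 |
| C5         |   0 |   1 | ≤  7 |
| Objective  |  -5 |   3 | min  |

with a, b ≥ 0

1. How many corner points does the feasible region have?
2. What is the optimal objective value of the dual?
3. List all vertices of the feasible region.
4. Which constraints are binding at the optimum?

1. 3
2. -20 (by strong duality, equal to the primal optimum)
3. (0, 0), (4, 0), (0, 4)
4. C1, b ≥ 0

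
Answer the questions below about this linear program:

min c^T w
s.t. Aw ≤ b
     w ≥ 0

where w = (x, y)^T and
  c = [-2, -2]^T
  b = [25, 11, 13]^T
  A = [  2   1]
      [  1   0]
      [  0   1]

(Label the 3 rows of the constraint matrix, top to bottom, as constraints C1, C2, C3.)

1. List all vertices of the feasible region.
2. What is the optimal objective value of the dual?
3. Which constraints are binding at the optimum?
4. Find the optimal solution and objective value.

1. (0, 0), (11, 0), (11, 3), (6, 13), (0, 13)
2. -38 (by strong duality, equal to the primal optimum)
3. C1, C3
4. x = 6, y = 13, z = -38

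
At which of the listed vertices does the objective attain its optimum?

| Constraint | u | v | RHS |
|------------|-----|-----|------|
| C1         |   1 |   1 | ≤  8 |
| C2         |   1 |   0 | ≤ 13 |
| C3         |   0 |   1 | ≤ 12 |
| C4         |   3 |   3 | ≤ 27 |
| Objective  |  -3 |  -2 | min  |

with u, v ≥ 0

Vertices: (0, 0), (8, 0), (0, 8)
Evaluating z = -3u - 2v at each vertex:
  (0, 0): z = 0
  (8, 0): z = -24
  (0, 8): z = -16

The smallest value is z = -24, attained at (8, 0).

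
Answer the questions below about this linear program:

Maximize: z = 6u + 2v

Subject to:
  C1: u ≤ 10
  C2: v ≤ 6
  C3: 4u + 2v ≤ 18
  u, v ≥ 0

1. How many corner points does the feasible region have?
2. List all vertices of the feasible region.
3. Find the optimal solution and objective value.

1. 4
2. (0, 0), (4.5, 0), (1.5, 6), (0, 6)
3. u = 4.5, v = 0, z = 27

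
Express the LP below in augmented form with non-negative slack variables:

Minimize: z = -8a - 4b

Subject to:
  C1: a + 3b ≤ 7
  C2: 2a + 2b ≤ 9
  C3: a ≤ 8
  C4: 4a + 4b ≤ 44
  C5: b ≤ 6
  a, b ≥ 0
min z = -8a - 4b

s.t.
  a + 3b + s1 = 7
  2a + 2b + s2 = 9
  a + s3 = 8
  4a + 4b + s4 = 44
  b + s5 = 6
  a, b, s1, s2, s3, s4, s5 ≥ 0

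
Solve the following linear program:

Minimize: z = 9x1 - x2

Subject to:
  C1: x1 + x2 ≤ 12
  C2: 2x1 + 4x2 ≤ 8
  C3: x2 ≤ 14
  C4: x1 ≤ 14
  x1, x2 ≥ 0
Each vertex is the intersection of two constraint boundaries that also satisfies all remaining constraints:
  x1 = 0 and x2 = 0 → (0, 0)
  2x1 + 4x2 = 8 and x2 = 0 → (4, 0)
  2x1 + 4x2 = 8 and x1 = 0 → (0, 2)

Evaluating z = 9x1 - x2 at each vertex:
  (0, 0): z = 0
  (4, 0): z = 36
  (0, 2): z = -2

The minimum is at (0, 2) with z = -2.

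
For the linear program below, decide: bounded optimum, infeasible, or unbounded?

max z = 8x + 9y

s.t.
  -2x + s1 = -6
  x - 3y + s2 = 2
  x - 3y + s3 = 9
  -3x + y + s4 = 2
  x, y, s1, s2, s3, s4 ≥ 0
Feasible point: (3, 1) satisfies every constraint, so the LP is feasible.
Direction d = (1, 1): for each constraint row a, a·d ≤ 0 —
  (-2)(1) + (0)(1) = -2 ≤ 0
  (1)(1) + (-3)(1) = -2 ≤ 0
  (1)(1) + (-3)(1) = -2 ≤ 0
  (-3)(1) + (1)(1) = -2 ≤ 0
and d ≥ 0, so (3, 1) + t·d stays feasible for every t ≥ 0. Along this ray z = 8x + 9y changes by 17 per unit t, so z → +∞.

Unbounded — the objective can increase without bound over the feasible region.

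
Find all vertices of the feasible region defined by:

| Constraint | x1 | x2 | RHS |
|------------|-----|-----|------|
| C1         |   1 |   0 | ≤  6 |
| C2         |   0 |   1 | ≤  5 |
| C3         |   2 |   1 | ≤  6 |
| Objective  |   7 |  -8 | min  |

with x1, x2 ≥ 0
Each vertex is the intersection of two constraint boundaries that also satisfies all remaining constraints:
  x1 = 0 and x2 = 0 → (0, 0)
  2x1 + x2 = 6 and x2 = 0 → (3, 0)
  x2 = 5 and 2x1 + x2 = 6 → (0.5, 5)
  x2 = 5 and x1 = 0 → (0, 5)

Vertices: (0, 0), (3, 0), (0.5, 5), (0, 5)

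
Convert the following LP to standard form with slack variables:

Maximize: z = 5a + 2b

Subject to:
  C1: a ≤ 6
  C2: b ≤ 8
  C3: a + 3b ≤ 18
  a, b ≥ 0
max z = 5a + 2b

s.t.
  a + s1 = 6
  b + s2 = 8
  a + 3b + s3 = 18
  a, b, s1, s2, s3 ≥ 0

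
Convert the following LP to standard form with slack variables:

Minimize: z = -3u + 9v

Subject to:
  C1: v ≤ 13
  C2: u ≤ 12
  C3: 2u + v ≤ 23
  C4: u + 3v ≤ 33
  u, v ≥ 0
min z = -3u + 9v

s.t.
  v + s1 = 13
  u + s2 = 12
  2u + v + s3 = 23
  u + 3v + s4 = 33
  u, v, s1, s2, s3, s4 ≥ 0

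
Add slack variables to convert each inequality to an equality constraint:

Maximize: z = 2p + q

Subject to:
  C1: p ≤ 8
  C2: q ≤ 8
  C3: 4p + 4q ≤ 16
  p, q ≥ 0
max z = 2p + q

s.t.
  p + s1 = 8
  q + s2 = 8
  4p + 4q + s3 = 16
  p, q, s1, s2, s3 ≥ 0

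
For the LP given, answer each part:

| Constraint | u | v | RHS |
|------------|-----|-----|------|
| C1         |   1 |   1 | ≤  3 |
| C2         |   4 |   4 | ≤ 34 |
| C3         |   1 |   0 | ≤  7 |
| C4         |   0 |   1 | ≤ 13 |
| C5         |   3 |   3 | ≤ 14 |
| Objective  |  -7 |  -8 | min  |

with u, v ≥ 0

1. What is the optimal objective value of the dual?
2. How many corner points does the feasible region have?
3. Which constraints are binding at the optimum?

1. -24 (by strong duality, equal to the primal optimum)
2. 3
3. C1, u ≥ 0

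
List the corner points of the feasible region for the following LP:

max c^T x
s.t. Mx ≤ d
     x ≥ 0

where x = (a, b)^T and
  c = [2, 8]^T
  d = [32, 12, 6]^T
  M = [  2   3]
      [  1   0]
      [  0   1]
Each vertex is the intersection of two constraint boundaries that also satisfies all remaining constraints:
  a = 0 and b = 0 → (0, 0)
  a = 12 and b = 0 → (12, 0)
  2a + 3b = 32 and a = 12 → (12, 2.667)
  2a + 3b = 32 and b = 6 → (7, 6)
  b = 6 and a = 0 → (0, 6)

Vertices: (0, 0), (12, 0), (12, 2.667), (7, 6), (0, 6)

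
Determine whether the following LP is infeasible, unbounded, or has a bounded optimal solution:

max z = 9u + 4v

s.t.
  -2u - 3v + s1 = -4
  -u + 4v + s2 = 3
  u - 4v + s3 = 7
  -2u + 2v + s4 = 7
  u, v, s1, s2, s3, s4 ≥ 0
Feasible point: (1, 1) satisfies every constraint, so the LP is feasible.
Direction d = (4, 1): for each constraint row a, a·d ≤ 0 —
  (-2)(4) + (-3)(1) = -11 ≤ 0
  (-1)(4) + (4)(1) = 0 ≤ 0
  (1)(4) + (-4)(1) = 0 ≤ 0
  (-2)(4) + (2)(1) = -6 ≤ 0
and d ≥ 0, so (1, 1) + t·d stays feasible for every t ≥ 0. Along this ray z = 9u + 4v changes by 40 per unit t, so z → +∞.

Unbounded: there is a feasible ray along which z → +∞.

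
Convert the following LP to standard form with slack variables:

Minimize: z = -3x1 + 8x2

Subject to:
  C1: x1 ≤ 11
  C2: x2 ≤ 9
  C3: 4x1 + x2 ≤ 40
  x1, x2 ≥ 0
min z = -3x1 + 8x2

s.t.
  x1 + s1 = 11
  x2 + s2 = 9
  4x1 + x2 + s3 = 40
  x1, x2, s1, s2, s3 ≥ 0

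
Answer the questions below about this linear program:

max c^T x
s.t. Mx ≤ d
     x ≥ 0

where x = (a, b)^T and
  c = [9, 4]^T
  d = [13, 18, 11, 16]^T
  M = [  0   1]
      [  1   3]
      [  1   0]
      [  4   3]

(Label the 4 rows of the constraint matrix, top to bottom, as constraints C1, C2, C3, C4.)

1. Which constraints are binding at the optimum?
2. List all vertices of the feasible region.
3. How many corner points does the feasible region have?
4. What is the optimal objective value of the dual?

1. C4, b ≥ 0
2. (0, 0), (4, 0), (0, 5.333)
3. 3
4. 36 (by strong duality, equal to the primal optimum)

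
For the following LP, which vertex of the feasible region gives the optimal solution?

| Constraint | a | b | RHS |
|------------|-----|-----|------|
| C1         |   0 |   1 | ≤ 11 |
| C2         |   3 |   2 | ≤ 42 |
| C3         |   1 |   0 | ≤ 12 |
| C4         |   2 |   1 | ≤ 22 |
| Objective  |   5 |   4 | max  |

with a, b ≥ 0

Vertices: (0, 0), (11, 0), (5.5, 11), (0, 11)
Evaluating z = 5a + 4b at each vertex:
  (0, 0): z = 0
  (11, 0): z = 55
  (5.5, 11): z = 71.5
  (0, 11): z = 44

The largest value is z = 71.5, attained at (5.5, 11).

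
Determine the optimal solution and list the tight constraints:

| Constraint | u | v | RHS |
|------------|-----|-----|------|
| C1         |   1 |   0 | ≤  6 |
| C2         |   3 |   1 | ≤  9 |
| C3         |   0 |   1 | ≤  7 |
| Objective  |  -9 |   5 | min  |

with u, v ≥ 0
Optimal: u = 3, v = 0
Binding: C2, v ≥ 0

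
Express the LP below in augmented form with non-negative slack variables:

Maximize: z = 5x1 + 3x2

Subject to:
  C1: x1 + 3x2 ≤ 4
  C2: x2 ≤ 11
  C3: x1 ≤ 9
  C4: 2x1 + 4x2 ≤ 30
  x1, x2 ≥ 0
max z = 5x1 + 3x2

s.t.
  x1 + 3x2 + s1 = 4
  x2 + s2 = 11
  x1 + s3 = 9
  2x1 + 4x2 + s4 = 30
  x1, x2, s1, s2, s3, s4 ≥ 0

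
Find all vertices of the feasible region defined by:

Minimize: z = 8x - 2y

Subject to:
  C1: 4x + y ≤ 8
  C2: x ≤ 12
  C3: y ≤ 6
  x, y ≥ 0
Each vertex is the intersection of two constraint boundaries that also satisfies all remaining constraints:
  x = 0 and y = 0 → (0, 0)
  4x + y = 8 and y = 0 → (2, 0)
  4x + y = 8 and y = 6 → (0.5, 6)
  y = 6 and x = 0 → (0, 6)

Vertices: (0, 0), (2, 0), (0.5, 6), (0, 6)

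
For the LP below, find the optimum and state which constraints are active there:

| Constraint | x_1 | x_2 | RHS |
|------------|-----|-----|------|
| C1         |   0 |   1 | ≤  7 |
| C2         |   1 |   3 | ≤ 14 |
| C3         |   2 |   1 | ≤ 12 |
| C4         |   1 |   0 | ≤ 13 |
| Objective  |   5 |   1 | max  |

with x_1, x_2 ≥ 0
Optimal: x_1 = 6, x_2 = 0
Slack at optimum:
  C1: slack = 7
  C2: slack = 8
  C3: slack = 0 (binding)
  C4: slack = 7
  x_1 ≥ 0: x_1 = 6
  x_2 ≥ 0: x_2 = 0 (binding)
Binding constraints: C3, x_2 ≥ 0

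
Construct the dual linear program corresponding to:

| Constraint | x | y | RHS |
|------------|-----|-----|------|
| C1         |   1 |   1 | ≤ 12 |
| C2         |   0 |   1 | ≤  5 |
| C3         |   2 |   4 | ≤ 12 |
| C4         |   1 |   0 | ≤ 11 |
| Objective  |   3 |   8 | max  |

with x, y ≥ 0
Minimize: z = 12y1 + 5y2 + 12y3 + 11y4

Subject to:
  C1: -y1 - 2y3 - y4 ≤ -3
  C2: -y1 - y2 - 4y3 ≤ -8
  y1, y2, y3, y4 ≥ 0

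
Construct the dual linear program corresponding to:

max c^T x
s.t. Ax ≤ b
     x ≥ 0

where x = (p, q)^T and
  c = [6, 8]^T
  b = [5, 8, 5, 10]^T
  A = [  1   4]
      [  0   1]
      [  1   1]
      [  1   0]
Minimize: z = 5y1 + 8y2 + 5y3 + 10y4

Subject to:
  C1: -y1 - y3 - y4 ≤ -6
  C2: -4y1 - y2 - y3 ≤ -8
  y1, y2, y3, y4 ≥ 0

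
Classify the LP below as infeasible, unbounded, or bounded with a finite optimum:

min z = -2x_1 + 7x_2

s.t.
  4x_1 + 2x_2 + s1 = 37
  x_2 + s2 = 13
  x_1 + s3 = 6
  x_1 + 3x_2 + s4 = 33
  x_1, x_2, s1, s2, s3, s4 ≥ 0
The point (6, 0) satisfies every constraint, so the LP is feasible; the constraints give x_1 ≤ 6 and x_2 ≤ 13, which with x_1, x_2 ≥ 0 keep the feasible region inside a bounded box. A feasible, bounded LP attains a finite optimum at a vertex.

Evaluating z = -2x_1 + 7x_2 at each vertex:
  (0, 0): z = 0
  (6, 0): z = -12
  (6, 6.5): z = 33.5
  (4.5, 9.5): z = 57.5
  (0, 11): z = 77

Feasible with finite optimum z* = -12 at (6, 0).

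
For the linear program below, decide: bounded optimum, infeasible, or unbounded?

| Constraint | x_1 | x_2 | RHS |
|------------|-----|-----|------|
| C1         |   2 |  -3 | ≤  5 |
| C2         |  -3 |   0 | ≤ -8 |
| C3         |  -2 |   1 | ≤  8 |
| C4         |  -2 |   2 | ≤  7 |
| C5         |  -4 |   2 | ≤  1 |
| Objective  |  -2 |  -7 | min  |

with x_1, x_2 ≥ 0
Feasible point: (3, 1) satisfies every constraint, so the LP is feasible.
Direction d = (1, 1): for each constraint row a, a·d ≤ 0 —
  (2)(1) + (-3)(1) = -1 ≤ 0
  (-3)(1) + (0)(1) = -3 ≤ 0
  (-2)(1) + (1)(1) = -1 ≤ 0
  (-2)(1) + (2)(1) = 0 ≤ 0
  (-4)(1) + (2)(1) = -2 ≤ 0
and d ≥ 0, so (3, 1) + t·d stays feasible for every t ≥ 0. Along this ray z = -2x_1 - 7x_2 changes by -9 per unit t, so z → −∞.

The LP is unbounded; z can be made arbitrarily small.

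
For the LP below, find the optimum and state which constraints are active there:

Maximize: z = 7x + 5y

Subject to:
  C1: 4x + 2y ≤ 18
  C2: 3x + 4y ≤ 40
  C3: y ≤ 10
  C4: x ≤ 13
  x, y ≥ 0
Optimal: x = 0, y = 9
Binding: C1, x ≥ 0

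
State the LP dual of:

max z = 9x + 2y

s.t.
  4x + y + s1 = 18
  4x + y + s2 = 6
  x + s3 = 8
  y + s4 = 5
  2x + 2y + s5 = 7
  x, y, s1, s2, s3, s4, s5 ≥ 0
Minimize: z = 18y1 + 6y2 + 8y3 + 5y4 + 7y5

Subject to:
  C1: -4y1 - 4y2 - y3 - 2y5 ≤ -9
  C2: -y1 - y2 - y4 - 2y5 ≤ -2
  y1, y2, y3, y4, y5 ≥ 0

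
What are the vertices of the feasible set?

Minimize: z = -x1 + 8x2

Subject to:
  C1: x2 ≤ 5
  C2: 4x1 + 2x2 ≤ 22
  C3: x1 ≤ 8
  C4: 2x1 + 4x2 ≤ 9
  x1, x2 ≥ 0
Each vertex is the intersection of two constraint boundaries that also satisfies all remaining constraints:
  x1 = 0 and x2 = 0 → (0, 0)
  2x1 + 4x2 = 9 and x2 = 0 → (4.5, 0)
  2x1 + 4x2 = 9 and x1 = 0 → (0, 2.25)

Vertices: (0, 0), (4.5, 0), (0, 2.25)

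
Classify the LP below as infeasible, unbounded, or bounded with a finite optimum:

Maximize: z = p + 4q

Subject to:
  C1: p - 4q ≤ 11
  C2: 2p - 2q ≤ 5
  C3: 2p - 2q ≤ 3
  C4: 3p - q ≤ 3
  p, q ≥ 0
Feasible point: (0, 0) satisfies every constraint, so the LP is feasible.
Direction d = (0, 1): for each constraint row a, a·d ≤ 0 —
  (1)(0) + (-4)(1) = -4 ≤ 0
  (2)(0) + (-2)(1) = -2 ≤ 0
  (2)(0) + (-2)(1) = -2 ≤ 0
  (3)(0) + (-1)(1) = -1 ≤ 0
and d ≥ 0, so (0, 0) + t·d stays feasible for every t ≥ 0. Along this ray z = p + 4q changes by 4 per unit t, so z → +∞.

Unbounded: there is a feasible ray along which z → +∞.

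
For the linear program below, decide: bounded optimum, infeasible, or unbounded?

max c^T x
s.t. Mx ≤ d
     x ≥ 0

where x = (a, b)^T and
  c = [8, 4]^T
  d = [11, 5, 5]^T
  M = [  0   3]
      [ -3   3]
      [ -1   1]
Feasible point: (0, 0) satisfies every constraint, so the LP is feasible.
Direction d = (1, 0): for each constraint row a, a·d ≤ 0 —
  (0)(1) + (3)(0) = 0 ≤ 0
  (-3)(1) + (3)(0) = -3 ≤ 0
  (-1)(1) + (1)(0) = -1 ≤ 0
and d ≥ 0, so (0, 0) + t·d stays feasible for every t ≥ 0. Along this ray z = 8a + 4b changes by 8 per unit t, so z → +∞.

Unbounded: there is a feasible ray along which z → +∞.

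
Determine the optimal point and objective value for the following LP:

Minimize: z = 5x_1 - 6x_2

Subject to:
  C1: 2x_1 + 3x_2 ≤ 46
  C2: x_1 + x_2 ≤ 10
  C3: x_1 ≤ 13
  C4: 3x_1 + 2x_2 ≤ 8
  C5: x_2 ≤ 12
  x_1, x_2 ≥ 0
x_1 = 0, x_2 = 4, z = -24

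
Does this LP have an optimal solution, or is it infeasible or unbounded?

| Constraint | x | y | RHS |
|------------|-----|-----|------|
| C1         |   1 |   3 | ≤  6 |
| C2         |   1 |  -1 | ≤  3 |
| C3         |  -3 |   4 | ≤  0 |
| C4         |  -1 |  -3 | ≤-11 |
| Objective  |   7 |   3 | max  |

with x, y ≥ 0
C1 requires x + 3y ≤ 6, while C4 (-x - 3y ≤ -11) is equivalent to x + 3y ≥ 11. Together they would need 11 ≤ x + 3y ≤ 6, which is impossible since 11 > 6. No point satisfies all constraints.

Infeasible — the constraint set is empty.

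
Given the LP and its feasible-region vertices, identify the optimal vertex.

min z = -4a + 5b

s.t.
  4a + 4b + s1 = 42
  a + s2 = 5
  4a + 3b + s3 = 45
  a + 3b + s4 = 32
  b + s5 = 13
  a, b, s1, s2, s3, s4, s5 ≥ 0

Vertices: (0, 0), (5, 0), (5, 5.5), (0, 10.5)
Evaluating z = -4a + 5b at each vertex:
  (0, 0): z = 0
  (5, 0): z = -20
  (5, 5.5): z = 7.5
  (0, 10.5): z = 52.5

The smallest value is z = -20, attained at (5, 0).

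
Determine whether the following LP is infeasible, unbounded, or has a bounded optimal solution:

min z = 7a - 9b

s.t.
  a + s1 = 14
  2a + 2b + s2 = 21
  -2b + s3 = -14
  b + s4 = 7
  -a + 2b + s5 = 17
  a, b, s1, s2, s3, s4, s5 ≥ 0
The point (0, 7) satisfies every constraint, so the LP is feasible; the constraints give a ≤ 14 and b ≤ 7, which with a, b ≥ 0 keep the feasible region inside a bounded box. A feasible, bounded LP attains a finite optimum at a vertex.

Bounded optimum: z* = -63 at (0, 7).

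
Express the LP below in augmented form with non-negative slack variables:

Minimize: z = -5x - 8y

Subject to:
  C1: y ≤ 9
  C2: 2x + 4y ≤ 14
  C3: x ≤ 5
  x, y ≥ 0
min z = -5x - 8y

s.t.
  y + s1 = 9
  2x + 4y + s2 = 14
  x + s3 = 5
  x, y, s1, s2, s3 ≥ 0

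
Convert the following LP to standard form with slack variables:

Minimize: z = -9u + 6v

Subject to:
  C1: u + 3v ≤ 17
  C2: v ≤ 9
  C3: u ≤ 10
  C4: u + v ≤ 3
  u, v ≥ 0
min z = -9u + 6v

s.t.
  u + 3v + s1 = 17
  v + s2 = 9
  u + s3 = 10
  u + v + s4 = 3
  u, v, s1, s2, s3, s4 ≥ 0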